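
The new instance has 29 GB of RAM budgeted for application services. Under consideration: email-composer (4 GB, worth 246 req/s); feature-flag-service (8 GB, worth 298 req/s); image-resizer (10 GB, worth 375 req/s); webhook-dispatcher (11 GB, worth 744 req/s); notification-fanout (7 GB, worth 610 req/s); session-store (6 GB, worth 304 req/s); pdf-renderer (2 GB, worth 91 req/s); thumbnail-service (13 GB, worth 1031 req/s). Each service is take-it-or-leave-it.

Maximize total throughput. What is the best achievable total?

Filling by ratio: email-composer + notification-fanout + pdf-renderer + thumbnail-service for 1978, with 3 GB left unused.
Dropping email-composer frees 4 GB; slotting in session-store (6 GB) lifts the total to 2036 at 28 GB.

2036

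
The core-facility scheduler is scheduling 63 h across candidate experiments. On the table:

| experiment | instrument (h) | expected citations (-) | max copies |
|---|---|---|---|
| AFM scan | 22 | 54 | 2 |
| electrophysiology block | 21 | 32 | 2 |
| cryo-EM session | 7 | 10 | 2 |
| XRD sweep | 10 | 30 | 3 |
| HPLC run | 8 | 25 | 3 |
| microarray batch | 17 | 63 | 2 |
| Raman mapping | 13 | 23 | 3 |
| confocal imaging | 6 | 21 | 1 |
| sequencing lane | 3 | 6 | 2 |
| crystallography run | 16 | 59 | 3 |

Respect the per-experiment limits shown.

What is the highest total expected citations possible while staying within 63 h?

227

A density-first pass picks 2×microarray batch + confocal imaging + 2×sequencing lane + crystallography run — 218 at 62 h.
The 23 h tied up in microarray batch and 2×sequencing lane is better spent on HPLC run + crystallography run — total rises to 227 (63 h).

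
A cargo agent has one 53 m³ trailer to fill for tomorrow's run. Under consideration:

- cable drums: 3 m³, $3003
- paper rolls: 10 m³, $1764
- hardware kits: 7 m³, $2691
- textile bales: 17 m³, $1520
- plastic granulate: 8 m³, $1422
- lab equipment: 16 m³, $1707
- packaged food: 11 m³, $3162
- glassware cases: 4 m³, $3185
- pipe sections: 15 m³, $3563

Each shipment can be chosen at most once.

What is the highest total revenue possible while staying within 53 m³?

Filling by ratio: cable drums + hardware kits + plastic granulate + packaged food + glassware cases + pipe sections for 17026, with 5 m³ left unused.
Replace plastic granulate with paper rolls: the trade gains 342 net, giving 17368 at 50 m³.

17368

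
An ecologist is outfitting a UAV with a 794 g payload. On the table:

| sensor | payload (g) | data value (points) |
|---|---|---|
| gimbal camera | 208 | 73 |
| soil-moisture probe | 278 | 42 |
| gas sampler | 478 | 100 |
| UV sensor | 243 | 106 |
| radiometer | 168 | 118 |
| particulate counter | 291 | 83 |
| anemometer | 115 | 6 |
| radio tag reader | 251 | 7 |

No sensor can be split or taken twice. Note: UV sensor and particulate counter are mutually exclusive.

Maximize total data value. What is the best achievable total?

303

The ratio ordering already packs tightly: gimbal camera + UV sensor + radiometer + anemometer, 734 g, 303.
Next best is gimbal camera + UV sensor + radiometer at 297 (619 g) — short by 6.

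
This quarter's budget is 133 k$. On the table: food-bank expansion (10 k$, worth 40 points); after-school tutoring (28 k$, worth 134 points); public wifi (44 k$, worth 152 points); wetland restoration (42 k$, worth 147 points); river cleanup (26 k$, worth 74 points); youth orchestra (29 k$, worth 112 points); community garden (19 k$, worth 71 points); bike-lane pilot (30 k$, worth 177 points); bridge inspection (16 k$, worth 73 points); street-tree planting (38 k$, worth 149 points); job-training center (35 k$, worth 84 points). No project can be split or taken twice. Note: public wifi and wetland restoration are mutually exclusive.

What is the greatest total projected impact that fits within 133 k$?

607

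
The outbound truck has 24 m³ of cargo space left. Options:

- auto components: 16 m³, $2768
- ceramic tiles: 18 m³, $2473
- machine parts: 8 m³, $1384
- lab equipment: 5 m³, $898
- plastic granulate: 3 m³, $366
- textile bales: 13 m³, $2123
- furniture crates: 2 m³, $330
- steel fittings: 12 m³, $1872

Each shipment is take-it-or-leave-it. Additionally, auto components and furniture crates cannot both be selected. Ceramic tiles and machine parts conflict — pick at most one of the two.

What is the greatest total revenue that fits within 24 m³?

4152

Ranking by ratio (revenue/m³): lab equipment 179.60, auto components 173.00, machine parts 173.00.
Taking auto components + machine parts: 24 m³ used, 4152 in revenue.
Nothing else feasible within 24 m³ beats 4152.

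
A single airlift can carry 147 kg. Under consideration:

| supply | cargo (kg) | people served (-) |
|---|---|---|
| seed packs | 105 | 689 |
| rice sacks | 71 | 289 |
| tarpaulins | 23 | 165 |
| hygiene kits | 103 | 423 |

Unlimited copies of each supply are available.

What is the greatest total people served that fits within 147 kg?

990

6×tarpaulins uses 138 of the 147 kg and totals 990.
No other feasible combination exceeds 990.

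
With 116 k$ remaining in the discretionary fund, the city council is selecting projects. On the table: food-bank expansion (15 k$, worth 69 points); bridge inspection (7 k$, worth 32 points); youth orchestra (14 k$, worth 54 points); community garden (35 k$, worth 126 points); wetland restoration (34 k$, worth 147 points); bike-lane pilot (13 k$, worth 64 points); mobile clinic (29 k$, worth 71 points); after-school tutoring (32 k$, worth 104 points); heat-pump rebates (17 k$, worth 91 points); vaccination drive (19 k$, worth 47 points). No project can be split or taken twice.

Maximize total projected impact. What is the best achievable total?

497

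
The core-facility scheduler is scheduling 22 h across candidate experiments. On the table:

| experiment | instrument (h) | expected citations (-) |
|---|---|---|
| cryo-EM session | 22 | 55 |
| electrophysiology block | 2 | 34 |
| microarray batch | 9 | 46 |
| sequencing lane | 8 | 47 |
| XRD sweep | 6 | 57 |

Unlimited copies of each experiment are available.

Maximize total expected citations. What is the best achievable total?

374

Density check — electrophysiology block 17.00, XRD sweep 9.50, sequencing lane 5.88, microarray batch 5.11 are the best per h.
Best packing: 11×electrophysiology block — 22 h, 374 total.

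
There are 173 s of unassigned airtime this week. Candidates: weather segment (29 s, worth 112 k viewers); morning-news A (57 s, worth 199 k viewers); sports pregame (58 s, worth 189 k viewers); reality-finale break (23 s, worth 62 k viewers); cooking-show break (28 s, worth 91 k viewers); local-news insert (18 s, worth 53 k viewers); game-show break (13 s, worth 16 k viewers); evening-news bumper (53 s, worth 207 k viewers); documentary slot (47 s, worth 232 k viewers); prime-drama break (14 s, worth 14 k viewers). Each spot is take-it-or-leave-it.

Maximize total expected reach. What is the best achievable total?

666

Filling by ratio: weather segment + cooking-show break + game-show break + evening-news bumper + documentary slot for 658, with 3 s left unused.
Dropping cooking-show break and game-show break frees 41 s; slotting in reality-finale break + local-news insert (41 s) lifts the total to 666 at 170 s.
The closest alternative, weather segment + cooking-show break + game-show break + evening-news bumper + documentary slot, reaches only 658.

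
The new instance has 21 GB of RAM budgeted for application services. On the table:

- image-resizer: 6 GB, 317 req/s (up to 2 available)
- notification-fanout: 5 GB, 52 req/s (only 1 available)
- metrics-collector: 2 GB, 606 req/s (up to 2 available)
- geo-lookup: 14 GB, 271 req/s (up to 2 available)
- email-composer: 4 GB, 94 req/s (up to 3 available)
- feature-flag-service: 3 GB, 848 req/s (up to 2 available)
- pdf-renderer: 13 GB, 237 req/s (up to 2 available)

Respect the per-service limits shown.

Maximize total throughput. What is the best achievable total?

Taking image-resizer + 2×metrics-collector + email-composer + 2×feature-flag-service: 20 GB used, 3319 in throughput.
That's the maximum — no swap from here does better than 3319.

3319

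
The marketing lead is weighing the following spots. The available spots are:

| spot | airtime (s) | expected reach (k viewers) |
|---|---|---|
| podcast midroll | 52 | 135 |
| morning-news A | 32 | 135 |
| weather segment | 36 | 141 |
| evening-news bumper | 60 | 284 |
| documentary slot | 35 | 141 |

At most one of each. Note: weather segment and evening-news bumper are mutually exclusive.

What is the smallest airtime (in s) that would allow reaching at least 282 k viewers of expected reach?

60

Look for the lowest-airtime combination reaching 282.
evening-news bumper: 284 expected reach at 60 s.
No combination under 60 s hits 282.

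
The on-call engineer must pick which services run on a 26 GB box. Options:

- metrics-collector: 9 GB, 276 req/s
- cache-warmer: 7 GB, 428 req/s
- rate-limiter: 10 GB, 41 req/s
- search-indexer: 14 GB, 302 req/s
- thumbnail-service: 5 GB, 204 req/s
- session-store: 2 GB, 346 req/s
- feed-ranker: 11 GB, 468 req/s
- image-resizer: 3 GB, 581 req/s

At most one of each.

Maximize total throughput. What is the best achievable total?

The ratio heuristic lands on cache-warmer + session-store + feed-ranker + image-resizer (1823) but leaves 3 GB idle.
Dropping feed-ranker frees 11 GB; slotting in metrics-collector + thumbnail-service (14 GB) lifts the total to 1835 at 26 GB.
No other feasible combination exceeds 1835.

1835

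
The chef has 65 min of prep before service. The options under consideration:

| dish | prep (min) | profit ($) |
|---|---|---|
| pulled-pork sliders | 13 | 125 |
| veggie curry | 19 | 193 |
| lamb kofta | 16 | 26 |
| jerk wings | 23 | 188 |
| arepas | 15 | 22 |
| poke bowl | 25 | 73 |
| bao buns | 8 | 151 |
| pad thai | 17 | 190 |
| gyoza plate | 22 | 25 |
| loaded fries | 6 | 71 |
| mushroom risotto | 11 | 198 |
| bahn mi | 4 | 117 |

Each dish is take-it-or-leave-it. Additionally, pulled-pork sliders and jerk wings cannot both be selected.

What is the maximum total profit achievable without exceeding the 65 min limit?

920

Density check — bahn mi 29.25, bao buns 18.88, mushroom risotto 18.00 are the best per min.
Best packing: veggie curry + bao buns + pad thai + loaded fries + mushroom risotto + bahn mi — 65 min, 920 total.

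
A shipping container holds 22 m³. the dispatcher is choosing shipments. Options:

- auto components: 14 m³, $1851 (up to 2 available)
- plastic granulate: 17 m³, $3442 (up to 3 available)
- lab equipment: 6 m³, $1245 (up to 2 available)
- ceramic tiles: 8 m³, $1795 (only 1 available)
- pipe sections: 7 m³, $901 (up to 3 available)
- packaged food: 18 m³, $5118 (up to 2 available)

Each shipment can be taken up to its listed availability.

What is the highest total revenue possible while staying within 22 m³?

5118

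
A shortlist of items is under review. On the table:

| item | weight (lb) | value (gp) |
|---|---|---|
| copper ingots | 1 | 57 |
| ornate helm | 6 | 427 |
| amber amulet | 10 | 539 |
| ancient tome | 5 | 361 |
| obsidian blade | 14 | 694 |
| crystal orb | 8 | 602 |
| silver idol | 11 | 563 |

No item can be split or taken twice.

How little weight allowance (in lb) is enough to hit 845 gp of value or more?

12

Look for the lowest-weight combination reaching 845.
copper ingots + ornate helm + ancient tome: 845 value at 12 lb.
No combination under 12 lb hits 845.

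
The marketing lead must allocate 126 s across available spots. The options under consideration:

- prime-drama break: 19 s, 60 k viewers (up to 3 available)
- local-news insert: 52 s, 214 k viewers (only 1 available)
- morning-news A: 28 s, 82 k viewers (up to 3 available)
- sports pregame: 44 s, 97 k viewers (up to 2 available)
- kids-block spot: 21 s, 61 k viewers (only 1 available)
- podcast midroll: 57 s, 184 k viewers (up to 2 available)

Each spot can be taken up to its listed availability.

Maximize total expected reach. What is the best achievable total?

Filling by ratio: local-news insert + podcast midroll for 398, with 17 s left unused.
The 57 s tied up in podcast midroll is better spent on prime-drama break + morning-news A + kids-block spot — total rises to 417 (120 s).
Nothing else within 126 s beats 417.

417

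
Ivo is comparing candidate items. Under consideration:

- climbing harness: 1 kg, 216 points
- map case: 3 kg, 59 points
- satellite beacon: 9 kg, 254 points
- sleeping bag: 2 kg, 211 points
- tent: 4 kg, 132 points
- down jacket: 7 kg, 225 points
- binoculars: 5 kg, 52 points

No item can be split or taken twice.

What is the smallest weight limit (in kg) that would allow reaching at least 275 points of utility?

Need the lightest bundle worth ≥ 275.
Taking climbing harness + sleeping bag gives 427 (≥ 275) for 3 kg.
Any bundle with less than 3 kg falls short of 275.

3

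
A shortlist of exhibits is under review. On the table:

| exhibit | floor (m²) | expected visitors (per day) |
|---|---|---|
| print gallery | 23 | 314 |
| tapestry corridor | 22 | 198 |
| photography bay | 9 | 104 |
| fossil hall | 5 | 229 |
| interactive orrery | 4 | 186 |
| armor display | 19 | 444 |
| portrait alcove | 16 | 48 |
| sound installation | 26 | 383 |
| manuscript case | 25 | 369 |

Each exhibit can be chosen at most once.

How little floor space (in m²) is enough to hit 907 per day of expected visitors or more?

37

Minimise m² subject to total expected visitors ≥ 907.
Taking photography bay + fossil hall + interactive orrery + armor display gives 963 (≥ 907) for 37 m².
Any bundle with less than 37 m² falls short of 907.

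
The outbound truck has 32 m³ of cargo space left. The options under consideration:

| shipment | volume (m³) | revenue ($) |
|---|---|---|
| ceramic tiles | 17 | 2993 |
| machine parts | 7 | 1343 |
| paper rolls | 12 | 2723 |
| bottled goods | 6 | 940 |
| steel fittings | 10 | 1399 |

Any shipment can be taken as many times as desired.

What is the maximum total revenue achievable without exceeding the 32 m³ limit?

6789

The ratio ordering already packs tightly: machine parts + 2×paper rolls, 31 m³, 6789.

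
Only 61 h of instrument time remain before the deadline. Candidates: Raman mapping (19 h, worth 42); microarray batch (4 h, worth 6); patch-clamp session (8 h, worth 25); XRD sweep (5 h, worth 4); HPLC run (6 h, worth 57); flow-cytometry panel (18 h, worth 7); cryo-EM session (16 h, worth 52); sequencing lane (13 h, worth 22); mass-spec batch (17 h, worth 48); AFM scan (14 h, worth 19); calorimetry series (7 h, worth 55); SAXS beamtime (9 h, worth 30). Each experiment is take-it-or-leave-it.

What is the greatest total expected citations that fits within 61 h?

248

Taking the top-ratio experiments first gives patch-clamp session + HPLC run + cryo-EM session + sequencing lane + calorimetry series + SAXS beamtime for 241 (59 h).
Replace patch-clamp session and sequencing lane with microarray batch + mass-spec batch: the trade gains 7 net, giving 248 at 59 h.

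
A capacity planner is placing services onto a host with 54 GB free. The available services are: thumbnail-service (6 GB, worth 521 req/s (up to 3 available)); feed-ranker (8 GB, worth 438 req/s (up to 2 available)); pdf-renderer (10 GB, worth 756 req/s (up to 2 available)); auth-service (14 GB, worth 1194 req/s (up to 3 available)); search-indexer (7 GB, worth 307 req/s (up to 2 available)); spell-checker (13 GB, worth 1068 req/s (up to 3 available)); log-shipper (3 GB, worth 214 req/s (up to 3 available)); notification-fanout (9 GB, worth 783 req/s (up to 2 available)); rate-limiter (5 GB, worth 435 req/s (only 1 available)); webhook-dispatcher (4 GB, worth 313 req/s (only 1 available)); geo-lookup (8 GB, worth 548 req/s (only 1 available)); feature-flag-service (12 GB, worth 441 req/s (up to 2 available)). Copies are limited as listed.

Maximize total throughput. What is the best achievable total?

Ranking by ratio (throughput/GB): notification-fanout 87.00, rate-limiter 87.00, thumbnail-service 86.83, auth-service 85.29.
Greedy by ratio would take 3×thumbnail-service + spell-checker + 2×notification-fanout + rate-limiter: 54 GB used, total 4632.
The 28 GB tied up in thumbnail-service and spell-checker and notification-fanout is better spent on 2×auth-service — total rises to 4648 (54 GB).

4648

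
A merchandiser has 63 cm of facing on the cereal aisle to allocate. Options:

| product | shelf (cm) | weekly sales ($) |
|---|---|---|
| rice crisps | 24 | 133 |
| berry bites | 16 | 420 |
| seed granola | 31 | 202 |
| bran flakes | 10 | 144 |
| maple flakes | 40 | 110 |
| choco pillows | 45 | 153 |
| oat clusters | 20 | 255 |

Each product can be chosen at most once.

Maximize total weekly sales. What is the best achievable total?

819

Ranking by ratio (weekly sales/cm): berry bites 26.25, bran flakes 14.40, oat clusters 12.75, seed granola 6.52.
The ratio ordering already packs tightly: berry bites + bran flakes + oat clusters, 46 cm, 819.
Next best is rice crisps + berry bites + oat clusters at 808 (60 cm) — short by 11.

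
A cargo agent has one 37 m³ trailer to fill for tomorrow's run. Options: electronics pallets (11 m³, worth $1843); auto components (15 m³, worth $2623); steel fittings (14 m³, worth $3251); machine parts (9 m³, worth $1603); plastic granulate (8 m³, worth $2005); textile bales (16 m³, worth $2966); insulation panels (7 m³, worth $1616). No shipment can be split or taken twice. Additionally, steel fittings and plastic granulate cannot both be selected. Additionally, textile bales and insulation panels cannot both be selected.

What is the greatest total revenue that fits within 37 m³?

7490

Best packing: auto components + steel fittings + insulation panels — 36 m³, 7490 total.
The closest alternative, electronics pallets + machine parts + plastic granulate + insulation panels, reaches only 7067.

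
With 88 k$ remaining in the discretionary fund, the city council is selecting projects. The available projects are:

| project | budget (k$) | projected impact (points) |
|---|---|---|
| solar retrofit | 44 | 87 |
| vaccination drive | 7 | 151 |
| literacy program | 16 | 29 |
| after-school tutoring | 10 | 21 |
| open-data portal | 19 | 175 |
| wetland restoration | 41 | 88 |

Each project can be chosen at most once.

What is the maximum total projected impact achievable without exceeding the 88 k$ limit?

443

The ratio heuristic lands on vaccination drive + after-school tutoring + open-data portal + wetland restoration (435) but leaves 11 k$ idle.
Dropping after-school tutoring frees 10 k$; slotting in literacy program (16 k$) lifts the total to 443 at 83 k$.
Runner-up solar retrofit + vaccination drive + literacy program + open-data portal tops out at 442.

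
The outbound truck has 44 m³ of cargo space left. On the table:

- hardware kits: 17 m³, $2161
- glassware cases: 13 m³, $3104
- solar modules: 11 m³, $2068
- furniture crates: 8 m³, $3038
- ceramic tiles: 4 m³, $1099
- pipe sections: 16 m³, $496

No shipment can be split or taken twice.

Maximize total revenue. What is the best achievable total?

9402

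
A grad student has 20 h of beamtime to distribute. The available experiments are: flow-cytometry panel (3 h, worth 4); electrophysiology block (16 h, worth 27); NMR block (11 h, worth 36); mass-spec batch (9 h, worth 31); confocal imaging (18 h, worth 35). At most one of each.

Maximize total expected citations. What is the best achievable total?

67

The ratio ordering already packs tightly: NMR block + mass-spec batch, 20 h, 67.
The closest alternative, flow-cytometry panel + NMR block, reaches only 40.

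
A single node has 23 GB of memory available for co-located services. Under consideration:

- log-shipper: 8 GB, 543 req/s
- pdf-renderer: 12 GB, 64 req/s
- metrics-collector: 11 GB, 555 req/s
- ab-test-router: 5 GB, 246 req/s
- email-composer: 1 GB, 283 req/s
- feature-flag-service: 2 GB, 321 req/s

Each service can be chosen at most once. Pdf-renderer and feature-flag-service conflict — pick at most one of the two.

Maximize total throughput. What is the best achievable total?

1702

Log-shipper + metrics-collector + email-composer + feature-flag-service uses 22 of the 23 GB and totals 1702.
Next best is log-shipper + metrics-collector + feature-flag-service at 1419 (21 GB) — short by 283.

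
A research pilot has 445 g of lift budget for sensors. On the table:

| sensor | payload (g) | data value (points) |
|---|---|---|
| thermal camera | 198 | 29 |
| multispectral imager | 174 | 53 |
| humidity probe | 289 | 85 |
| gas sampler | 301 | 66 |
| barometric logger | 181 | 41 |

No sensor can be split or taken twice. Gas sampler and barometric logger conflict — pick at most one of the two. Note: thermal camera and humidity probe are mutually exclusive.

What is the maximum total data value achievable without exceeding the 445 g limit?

The ratio ordering already packs tightly: multispectral imager + barometric logger, 355 g, 94.
No other feasible combination exceeds 94.

94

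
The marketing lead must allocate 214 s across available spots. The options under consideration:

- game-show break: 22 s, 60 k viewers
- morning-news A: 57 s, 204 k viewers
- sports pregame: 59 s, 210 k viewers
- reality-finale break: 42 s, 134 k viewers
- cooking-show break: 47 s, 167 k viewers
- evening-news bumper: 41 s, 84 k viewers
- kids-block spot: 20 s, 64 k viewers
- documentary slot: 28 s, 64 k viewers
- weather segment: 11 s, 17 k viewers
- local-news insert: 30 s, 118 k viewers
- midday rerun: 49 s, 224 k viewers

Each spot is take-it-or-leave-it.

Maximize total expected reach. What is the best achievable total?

805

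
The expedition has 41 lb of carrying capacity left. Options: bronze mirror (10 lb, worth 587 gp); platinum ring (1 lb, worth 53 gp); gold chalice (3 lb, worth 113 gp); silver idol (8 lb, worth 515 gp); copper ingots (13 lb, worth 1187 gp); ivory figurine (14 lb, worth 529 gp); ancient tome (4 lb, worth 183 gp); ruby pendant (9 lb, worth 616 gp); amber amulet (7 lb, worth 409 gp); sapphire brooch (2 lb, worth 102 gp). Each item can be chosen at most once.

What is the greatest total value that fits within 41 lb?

The ratio ordering already packs tightly: bronze mirror + platinum ring + silver idol + copper ingots + ruby pendant, 41 lb, 2958.
Nothing else within 41 lb beats 2958.

2958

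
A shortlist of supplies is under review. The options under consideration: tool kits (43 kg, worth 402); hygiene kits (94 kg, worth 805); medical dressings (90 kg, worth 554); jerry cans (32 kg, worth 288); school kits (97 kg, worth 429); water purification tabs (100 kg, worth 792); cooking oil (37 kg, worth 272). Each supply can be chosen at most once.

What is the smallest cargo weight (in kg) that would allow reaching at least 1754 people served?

206

Need the lightest bundle worth ≥ 1754.
Taking tool kits + hygiene kits + jerry cans + cooking oil gives 1767 (≥ 1754) for 206 kg.
Below 206 kg the best achievable stays under 1754.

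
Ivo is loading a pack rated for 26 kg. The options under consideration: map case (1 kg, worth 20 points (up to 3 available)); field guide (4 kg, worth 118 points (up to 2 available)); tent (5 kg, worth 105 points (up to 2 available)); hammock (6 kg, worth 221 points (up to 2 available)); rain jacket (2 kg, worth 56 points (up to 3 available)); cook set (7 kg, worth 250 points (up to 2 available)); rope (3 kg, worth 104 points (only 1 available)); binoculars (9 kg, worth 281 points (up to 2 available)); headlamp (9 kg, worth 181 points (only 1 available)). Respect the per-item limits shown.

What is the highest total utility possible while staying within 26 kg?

Taking 2×hammock + 2×cook set: 26 kg used, 942 in utility.

942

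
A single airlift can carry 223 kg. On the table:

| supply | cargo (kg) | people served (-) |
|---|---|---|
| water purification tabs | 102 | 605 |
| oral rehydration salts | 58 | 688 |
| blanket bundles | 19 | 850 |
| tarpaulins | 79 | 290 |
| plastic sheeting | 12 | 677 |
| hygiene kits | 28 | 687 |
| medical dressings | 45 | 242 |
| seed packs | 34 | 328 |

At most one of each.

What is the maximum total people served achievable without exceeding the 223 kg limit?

Taking the top-ratio supplies first gives oral rehydration salts + blanket bundles + plastic sheeting + hygiene kits + medical dressings + seed packs for 3472 (196 kg).
The 79 kg tied up in medical dressings and seed packs is better spent on water purification tabs — total rises to 3507 (219 kg).
That's the maximum — no swap from here does better than 3507.

3507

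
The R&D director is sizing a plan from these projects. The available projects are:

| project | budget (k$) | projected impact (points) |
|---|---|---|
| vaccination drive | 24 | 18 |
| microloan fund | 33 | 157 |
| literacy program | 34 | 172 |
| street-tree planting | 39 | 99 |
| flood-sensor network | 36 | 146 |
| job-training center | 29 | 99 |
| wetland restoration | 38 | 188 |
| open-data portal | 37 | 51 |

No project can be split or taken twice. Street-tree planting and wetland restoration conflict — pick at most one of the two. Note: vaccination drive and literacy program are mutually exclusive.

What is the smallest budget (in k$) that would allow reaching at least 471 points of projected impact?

Need the lightest bundle worth ≥ 471.
microloan fund + literacy program + flood-sensor network reaches 475 using 103 k$.
Below 103 k$ the best achievable stays under 471.

103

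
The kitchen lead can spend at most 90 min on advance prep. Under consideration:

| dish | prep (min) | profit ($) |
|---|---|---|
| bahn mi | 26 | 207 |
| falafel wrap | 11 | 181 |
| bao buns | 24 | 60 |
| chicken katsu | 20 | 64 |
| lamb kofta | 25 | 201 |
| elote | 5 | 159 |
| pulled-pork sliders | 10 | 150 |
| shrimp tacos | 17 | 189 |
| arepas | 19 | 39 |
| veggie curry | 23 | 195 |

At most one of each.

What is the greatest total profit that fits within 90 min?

A density-first pass picks falafel wrap + chicken katsu + elote + pulled-pork sliders + shrimp tacos + veggie curry — 938 at 86 min.
Replace veggie curry with bahn mi: the trade gains 12 net, giving 950 at 89 min.
The closest alternative, falafel wrap + chicken katsu + lamb kofta + elote + pulled-pork sliders + shrimp tacos, reaches only 944.

950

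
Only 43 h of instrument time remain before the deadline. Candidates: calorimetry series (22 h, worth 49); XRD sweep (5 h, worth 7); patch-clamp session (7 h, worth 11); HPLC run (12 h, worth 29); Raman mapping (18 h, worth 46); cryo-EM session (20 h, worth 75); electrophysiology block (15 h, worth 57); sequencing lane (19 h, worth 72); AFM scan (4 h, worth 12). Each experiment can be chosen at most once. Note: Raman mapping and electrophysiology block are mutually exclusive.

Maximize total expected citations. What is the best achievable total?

159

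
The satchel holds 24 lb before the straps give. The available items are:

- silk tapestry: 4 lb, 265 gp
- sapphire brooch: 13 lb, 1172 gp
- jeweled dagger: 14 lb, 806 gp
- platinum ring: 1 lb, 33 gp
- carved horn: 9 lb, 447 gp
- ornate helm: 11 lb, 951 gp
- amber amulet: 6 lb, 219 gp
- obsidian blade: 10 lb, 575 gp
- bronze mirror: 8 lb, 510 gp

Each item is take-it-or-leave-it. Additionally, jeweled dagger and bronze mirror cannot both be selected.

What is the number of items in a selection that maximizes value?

2

Optimal total is 2123.
For example sapphire brooch + ornate helm achieves it, using 24 lb.
Every optimal selection uses 2 items.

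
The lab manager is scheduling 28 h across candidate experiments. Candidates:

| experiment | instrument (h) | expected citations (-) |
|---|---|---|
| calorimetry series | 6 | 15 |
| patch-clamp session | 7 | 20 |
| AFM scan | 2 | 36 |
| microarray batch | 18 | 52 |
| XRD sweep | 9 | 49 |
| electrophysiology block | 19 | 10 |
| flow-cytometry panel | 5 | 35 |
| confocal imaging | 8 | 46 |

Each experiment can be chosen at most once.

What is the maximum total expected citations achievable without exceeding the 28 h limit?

166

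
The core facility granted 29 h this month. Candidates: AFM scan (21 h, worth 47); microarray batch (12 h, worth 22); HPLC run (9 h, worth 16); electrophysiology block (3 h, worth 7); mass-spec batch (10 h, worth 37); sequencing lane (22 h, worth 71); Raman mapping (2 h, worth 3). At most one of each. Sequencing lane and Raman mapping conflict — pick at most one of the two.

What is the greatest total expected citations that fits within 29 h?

A density-first pass picks microarray batch + electrophysiology block + mass-spec batch + Raman mapping — 69 at 27 h.
Replace microarray batch and mass-spec batch and Raman mapping with sequencing lane: the trade gains 9 net, giving 78 at 25 h.

78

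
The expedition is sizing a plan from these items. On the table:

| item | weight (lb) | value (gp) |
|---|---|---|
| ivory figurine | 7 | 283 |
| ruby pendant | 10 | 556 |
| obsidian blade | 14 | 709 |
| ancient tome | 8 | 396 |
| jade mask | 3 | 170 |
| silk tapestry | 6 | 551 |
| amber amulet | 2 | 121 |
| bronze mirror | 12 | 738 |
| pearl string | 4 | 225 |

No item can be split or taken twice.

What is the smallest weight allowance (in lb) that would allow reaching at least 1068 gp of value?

16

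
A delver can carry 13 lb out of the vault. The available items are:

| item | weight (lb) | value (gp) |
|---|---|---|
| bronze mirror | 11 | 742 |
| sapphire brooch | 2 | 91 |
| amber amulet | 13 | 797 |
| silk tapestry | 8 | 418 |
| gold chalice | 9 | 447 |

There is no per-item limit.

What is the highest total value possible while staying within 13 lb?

Best packing: bronze mirror + sapphire brooch — 13 lb, 833 total.
Nothing else within 13 lb beats 833.

833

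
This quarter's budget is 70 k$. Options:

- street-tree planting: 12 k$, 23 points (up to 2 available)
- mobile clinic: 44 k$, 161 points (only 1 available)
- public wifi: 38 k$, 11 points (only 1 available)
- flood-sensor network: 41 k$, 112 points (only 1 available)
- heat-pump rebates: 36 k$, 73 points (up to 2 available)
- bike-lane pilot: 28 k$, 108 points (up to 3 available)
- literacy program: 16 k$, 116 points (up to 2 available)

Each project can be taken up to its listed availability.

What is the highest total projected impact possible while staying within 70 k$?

340

Ranking by ratio (projected impact/k$): literacy program 7.25, bike-lane pilot 3.86, mobile clinic 3.66, flood-sensor network 2.73.
Best packing: bike-lane pilot + 2×literacy program — 60 k$, 340 total.
The spare 10 k$ is too small for any remaining project, and no exchange beats 340.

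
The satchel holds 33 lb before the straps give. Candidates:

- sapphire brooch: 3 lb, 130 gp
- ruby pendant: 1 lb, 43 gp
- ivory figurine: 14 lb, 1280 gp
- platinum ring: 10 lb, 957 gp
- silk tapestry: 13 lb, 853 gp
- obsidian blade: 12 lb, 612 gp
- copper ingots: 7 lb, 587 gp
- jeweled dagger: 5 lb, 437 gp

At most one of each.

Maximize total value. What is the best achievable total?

Ranking by ratio (value/lb): platinum ring 95.70, ivory figurine 91.43, jeweled dagger 87.40, copper ingots 83.86.
Taking the top-ratio items first gives sapphire brooch + ruby pendant + ivory figurine + platinum ring + jeweled dagger for 2847 (33 lb).
Dropping sapphire brooch and jeweled dagger frees 8 lb; slotting in copper ingots (7 lb) lifts the total to 2867 at 32 lb.
The closest alternative, sapphire brooch + ruby pendant + ivory figurine + platinum ring + jeweled dagger, reaches only 2847.

2867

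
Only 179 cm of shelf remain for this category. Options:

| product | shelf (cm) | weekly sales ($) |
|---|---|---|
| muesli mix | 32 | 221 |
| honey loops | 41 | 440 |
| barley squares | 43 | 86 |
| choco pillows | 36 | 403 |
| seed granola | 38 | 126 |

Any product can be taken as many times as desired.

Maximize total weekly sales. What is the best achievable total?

Best packing: muesli mix + 4×choco pillows — 176 cm, 1833 total.
Nothing else within 179 cm beats 1833.

1833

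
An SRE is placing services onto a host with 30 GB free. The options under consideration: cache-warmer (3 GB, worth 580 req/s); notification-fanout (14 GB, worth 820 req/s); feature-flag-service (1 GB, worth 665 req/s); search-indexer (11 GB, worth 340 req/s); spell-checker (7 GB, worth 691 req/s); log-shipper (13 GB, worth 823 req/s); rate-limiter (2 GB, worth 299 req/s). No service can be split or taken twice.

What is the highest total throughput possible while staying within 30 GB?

Ranking by ratio (throughput/GB): feature-flag-service 665.00, cache-warmer 193.33, rate-limiter 149.50, spell-checker 98.71.
Taking cache-warmer + feature-flag-service + spell-checker + log-shipper + rate-limiter: 26 GB used, 3058 in throughput.
An exhaustive check of the 128 subsets confirms 3058.

3058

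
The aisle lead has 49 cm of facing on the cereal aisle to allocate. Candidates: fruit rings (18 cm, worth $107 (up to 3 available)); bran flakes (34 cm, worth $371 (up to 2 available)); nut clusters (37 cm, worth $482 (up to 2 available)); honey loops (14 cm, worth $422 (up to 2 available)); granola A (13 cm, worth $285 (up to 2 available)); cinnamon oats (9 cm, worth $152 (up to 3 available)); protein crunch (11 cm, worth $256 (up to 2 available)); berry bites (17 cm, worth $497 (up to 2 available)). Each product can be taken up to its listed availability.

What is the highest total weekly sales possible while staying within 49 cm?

Filling by ratio: 2×honey loops + berry bites for 1341, with 4 cm left unused.
Dropping honey loops frees 14 cm; slotting in berry bites (17 cm) lifts the total to 1416 at 48 cm.

1416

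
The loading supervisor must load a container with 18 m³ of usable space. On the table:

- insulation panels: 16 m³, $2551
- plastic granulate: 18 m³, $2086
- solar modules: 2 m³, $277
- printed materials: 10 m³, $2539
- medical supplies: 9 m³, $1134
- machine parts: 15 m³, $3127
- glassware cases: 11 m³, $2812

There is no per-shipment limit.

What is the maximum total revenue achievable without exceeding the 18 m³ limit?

By revenue per m³: glassware cases 255.64, printed materials 253.90, machine parts 208.47, insulation panels 159.44 lead.
Filling by ratio: 3×solar modules + glassware cases for 3643, with 1 m³ left unused.
Dropping glassware cases frees 11 m³; slotting in solar modules + printed materials (12 m³) lifts the total to 3647 at 18 m³.

3647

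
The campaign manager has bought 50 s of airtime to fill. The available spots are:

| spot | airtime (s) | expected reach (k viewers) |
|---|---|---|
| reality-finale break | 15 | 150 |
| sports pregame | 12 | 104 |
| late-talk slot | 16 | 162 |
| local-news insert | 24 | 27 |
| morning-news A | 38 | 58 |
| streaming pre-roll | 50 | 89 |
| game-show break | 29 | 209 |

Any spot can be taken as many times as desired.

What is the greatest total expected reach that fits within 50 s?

The ratio ordering already packs tightly: 3×late-talk slot, 48 s, 486.
That's the maximum — no swap from here does better than 486.

486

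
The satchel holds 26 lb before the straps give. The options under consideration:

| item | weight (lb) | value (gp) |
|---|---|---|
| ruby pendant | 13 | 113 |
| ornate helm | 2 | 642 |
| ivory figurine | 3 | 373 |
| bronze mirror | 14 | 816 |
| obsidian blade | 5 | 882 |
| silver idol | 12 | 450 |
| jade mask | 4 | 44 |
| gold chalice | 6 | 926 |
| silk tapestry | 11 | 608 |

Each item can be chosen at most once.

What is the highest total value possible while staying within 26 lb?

Density check — ornate helm 321.00, obsidian blade 176.40, gold chalice 154.33 are the best per lb.
Greedy by ratio would take ornate helm + ivory figurine + obsidian blade + jade mask + gold chalice: 20 lb used, total 2867.
Dropping ivory figurine and jade mask frees 7 lb; slotting in silk tapestry (11 lb) lifts the total to 3058 at 24 lb.
Runner-up ornate helm + obsidian blade + silver idol + gold chalice tops out at 2900.

3058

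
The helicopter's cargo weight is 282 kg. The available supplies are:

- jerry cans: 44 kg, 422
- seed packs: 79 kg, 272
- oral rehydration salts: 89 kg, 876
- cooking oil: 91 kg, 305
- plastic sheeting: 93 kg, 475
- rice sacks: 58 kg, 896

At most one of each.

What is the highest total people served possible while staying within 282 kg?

2499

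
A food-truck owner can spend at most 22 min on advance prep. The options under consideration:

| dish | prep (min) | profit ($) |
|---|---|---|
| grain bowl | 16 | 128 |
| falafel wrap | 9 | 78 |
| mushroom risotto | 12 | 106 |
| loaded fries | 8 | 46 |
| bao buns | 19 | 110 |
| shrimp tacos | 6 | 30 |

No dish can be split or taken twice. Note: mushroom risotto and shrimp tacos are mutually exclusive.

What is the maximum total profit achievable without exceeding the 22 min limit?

184

Density check — mushroom risotto 8.83, falafel wrap 8.67, grain bowl 8.00 are the best per min.
Best packing: falafel wrap + mushroom risotto — 21 min, 184 total.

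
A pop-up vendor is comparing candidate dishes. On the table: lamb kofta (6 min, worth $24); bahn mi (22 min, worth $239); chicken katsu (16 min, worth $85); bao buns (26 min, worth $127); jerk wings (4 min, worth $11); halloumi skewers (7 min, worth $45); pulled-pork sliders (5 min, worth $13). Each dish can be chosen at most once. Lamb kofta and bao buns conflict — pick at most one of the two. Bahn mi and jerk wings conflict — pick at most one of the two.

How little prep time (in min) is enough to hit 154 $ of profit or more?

22

Need the lightest bundle worth ≥ 154.
bahn mi: 239 profit at 22 min.
No combination under 22 min hits 154.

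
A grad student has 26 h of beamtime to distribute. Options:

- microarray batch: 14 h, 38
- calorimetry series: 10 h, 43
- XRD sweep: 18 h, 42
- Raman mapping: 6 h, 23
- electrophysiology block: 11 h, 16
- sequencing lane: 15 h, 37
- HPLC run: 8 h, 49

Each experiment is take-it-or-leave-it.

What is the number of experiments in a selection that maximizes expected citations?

Best achievable expected citations is 115.
calorimetry series + Raman mapping + HPLC run hits 115 at 24 h.
All optima have 3 experiments.

3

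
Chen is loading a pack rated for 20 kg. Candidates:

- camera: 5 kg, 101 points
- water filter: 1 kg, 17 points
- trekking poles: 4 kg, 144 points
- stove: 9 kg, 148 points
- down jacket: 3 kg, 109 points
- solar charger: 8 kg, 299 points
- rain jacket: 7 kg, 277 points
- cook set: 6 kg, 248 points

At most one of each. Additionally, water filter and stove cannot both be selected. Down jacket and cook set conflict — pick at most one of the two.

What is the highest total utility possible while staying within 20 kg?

By utility per kg: cook set 41.33, rain jacket 39.57, solar charger 37.38 lead.
Water filter + trekking poles + solar charger + rain jacket uses 20 of the 20 kg and totals 737.
An exhaustive check of the 256 subsets confirms 737.

737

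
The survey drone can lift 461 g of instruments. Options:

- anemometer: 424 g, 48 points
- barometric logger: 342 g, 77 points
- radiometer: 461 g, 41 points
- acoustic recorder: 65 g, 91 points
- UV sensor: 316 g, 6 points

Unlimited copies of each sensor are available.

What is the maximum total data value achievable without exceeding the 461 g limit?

637

Best packing: 7×acoustic recorder — 455 g, 637 total.
Nothing else within 461 g beats 637.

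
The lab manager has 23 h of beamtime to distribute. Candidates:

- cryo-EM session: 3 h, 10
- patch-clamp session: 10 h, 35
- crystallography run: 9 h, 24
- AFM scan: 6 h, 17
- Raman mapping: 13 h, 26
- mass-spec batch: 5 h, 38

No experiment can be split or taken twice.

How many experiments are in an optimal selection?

3

The maximum expected citations within 23 h is 90.
For example patch-clamp session + AFM scan + mass-spec batch achieves it, using 21 h.
Any selection reaching 90 contains exactly 3 experiments.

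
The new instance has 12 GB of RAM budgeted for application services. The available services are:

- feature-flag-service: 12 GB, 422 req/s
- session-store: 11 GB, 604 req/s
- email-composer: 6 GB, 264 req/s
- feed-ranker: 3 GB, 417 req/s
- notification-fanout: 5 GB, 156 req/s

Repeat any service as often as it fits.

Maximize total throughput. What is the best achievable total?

1668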